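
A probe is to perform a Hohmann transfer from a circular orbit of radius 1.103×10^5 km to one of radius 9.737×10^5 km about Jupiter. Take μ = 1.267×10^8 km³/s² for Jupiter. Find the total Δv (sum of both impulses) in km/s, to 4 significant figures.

Δv = 17.80 km/s

The Hohmann ellipse has a_t = (r₁ + r₂)/2 = 5.420×10^5 km.
At r₁ the circular-orbit speed is v₁ = √(μ/r₁) = 33.892 km/s.
Transfer-orbit speed at r₁ (vis-viva): v_p = √[μ(2/r₁ − 1/a_t)] = 45.427 km/s.
First burn Δv₁ = |v_p − v₁| = 11.535 km/s.
At r₂, v₂ = √(μ/r₂) = 11.4071 km/s.
Transfer-orbit speed at r₂: v_a = √[μ(2/r₂ − 1/a_t)] = 5.14593 km/s.
Second burn Δv₂ = |v₂ − v_a| = 6.2612 km/s.
Total Δv = Δv₁ + Δv₂ = 17.80 km/s.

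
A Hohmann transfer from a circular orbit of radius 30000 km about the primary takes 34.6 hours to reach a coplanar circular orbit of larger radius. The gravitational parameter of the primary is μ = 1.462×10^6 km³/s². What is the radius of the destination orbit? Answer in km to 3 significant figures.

Transfer time t = 34.6 hours = 1.2456×10^5 s, and t = π√(a_t³/μ).
So a_t = (μ t²/π²)^(1/3) = (1.462×10^6 × (1.2456×10^5)² / π²)^(1/3) = 1.3197×10^5 km.
Since a_t = (r₁ + r₂)/2, r₂ = 2a_t − r₁ = 2×1.3197×10^5 − 30000 = 2.3394×10^5 km.

r₂ = 2.34×10^5 km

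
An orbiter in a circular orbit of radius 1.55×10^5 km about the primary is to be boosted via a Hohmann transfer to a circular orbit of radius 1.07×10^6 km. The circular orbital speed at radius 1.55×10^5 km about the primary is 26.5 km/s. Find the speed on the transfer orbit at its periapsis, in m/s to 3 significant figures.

From the circular-orbit relation v² = μ/r at r = 1.55×10^5 km: μ = v²r = (26.5)² × 1.55×10^5 = 1.08849×10^8 km³/s².
Transfer-ellipse semi-major axis a_t = (r₁ + r₂)/2 = (1.550×10^5 + 1.070×10^6)/2 = 6.125×10^5 km.
At periapsis, r = 1.550×10^5 km.
From the vis-viva equation, v = √[μ(2/r − 1/a_t)] = 35.03 km/s.

v = 35000 m/s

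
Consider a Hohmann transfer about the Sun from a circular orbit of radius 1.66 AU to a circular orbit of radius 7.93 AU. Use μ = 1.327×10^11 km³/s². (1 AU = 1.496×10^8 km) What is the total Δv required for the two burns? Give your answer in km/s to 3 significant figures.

In km: r₁ = 1.66 × 1.496×10^8 = 2.48336×10^8 km; r₂ = 7.93 × 1.496×10^8 = 1.186328×10^9 km.
Semi-major axis of the transfer orbit: a_t = (2.48336×10^8 + 1.186328×10^9)/2 = 7.17332×10^8 km.
At r₁ the circular-orbit speed is v₁ = √(μ/r₁) = 23.116 km/s.
Transfer-orbit speed at r₁ (v² = μ(2/r − 1/a)): v_p = √[μ(2/r₁ − 1/a_t)] = 29.727 km/s.
First burn Δv₁ = |v_p − v₁| = 6.611 km/s.
Circular speed at r₂: v₂ = √(μ/r₂) = 10.576 km/s.
Transfer-orbit speed at r₂: v_a = √[μ(2/r₂ − 1/a_t)] = 6.2229 km/s.
Second burn Δv₂ = |v₂ − v_a| = 4.353 km/s.
Δv = Δv₁ + Δv₂ = 6.611 + 4.353 = 10.96 km/s.

Δv = 11.0 km/s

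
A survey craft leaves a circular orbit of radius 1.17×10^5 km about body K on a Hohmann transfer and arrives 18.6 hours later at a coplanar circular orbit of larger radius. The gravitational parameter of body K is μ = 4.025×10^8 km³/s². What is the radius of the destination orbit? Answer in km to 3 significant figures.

r₂ = 1.02×10^6 km

Transfer time t = 18.6 hours = 66960 s, and t = π√(a_t³/μ).
So a_t = (μ t²/π²)^(1/3) = (4.025×10^8 × (66960)² / π²)^(1/3) = 5.6759×10^5 km.
Since a_t = (r₁ + r₂)/2, r₂ = 2a_t − r₁ = 2×5.6759×10^5 − 1.170×10^5 = 1.01818×10^6 km.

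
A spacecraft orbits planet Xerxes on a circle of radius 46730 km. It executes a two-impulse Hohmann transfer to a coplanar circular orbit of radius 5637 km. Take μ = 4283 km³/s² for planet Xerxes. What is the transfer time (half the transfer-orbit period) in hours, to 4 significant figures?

t = 56.50 hours

Semi-major axis of the transfer orbit: a_t = (46730 + 5637)/2 = 26183.5 km.
Half the transfer-orbit period gives t = π√(a_t³/μ) = 2.034×10^5 s.
Converting: 2.034×10^5 s ÷ 3600 s/hour = 56.50 hours.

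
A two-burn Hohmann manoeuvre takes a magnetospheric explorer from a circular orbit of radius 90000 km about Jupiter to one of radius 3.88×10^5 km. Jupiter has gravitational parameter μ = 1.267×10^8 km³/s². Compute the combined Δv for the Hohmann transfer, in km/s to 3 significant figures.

Δv = 17.3 km/s

The Hohmann ellipse has a_t = (r₁ + r₂)/2 = 2.390×10^5 km.
At r₁ the circular-orbit speed is v₁ = √(μ/r₁) = 37.52 km/s.
On the transfer ellipse at r₁, vis-viva gives v_p = √[μ(2/r₁ − 1/a_t)] = 47.81 km/s.
First burn Δv₁ = |v_p − v₁| = 10.29 km/s.
Circular speed at r₂: v₂ = √(μ/r₂) = 18.071 km/s.
Transfer-orbit speed at r₂: v_a = √[μ(2/r₂ − 1/a_t)] = 11.089 km/s.
Second burn Δv₂ = |v₂ − v_a| = 6.982 km/s.
Δv = Δv₁ + Δv₂ = 10.29 + 6.982 = 17.27 km/s.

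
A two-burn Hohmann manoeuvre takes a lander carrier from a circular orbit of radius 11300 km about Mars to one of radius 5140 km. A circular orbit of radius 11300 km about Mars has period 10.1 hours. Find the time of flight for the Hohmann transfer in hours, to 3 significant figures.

From Kepler's third law T² = 4π²r³/μ at r = 11300 km, T = 10.1 hours = 10.1 × 3600 s = 36360 s: μ = 4π²r³/T² = 43087.1 km³/s².
The Hohmann ellipse has a_t = (r₁ + r₂)/2 = 8220 km.
Half the transfer-orbit period gives t = π√(a_t³/μ) = 11280 s.
Converting: 11280 s ÷ 3600 s/hour = 3.13 hours.

t = 3.13 hours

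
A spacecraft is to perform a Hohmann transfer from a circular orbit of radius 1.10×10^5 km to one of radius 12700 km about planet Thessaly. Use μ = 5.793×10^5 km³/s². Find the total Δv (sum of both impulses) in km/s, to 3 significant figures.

Δv = 3.54 km/s

The Hohmann ellipse has a_t = (r₁ + r₂)/2 = 61350 km.
Circular speed at r₁: v₁ = √(μ/r₁) = √(5.793×10^5/1.100×10^5) = 2.29486 km/s.
On the transfer ellipse at r₁, vis-viva equation gives v_a = √[μ(2/r₁ − 1/a_t)] = 1.04412 km/s.
First burn Δv₁ = |v_a − v₁| = 1.2507 km/s.
At r₂, v₂ = √(μ/r₂) = 6.75383 km/s.
Transfer-orbit speed at r₂: v_p = √[μ(2/r₂ − 1/a_t)] = 9.04355 km/s.
Second burn Δv₂ = |v₂ − v_p| = 2.2897 km/s.
Total Δv = Δv₁ + Δv₂ = 3.540 km/s.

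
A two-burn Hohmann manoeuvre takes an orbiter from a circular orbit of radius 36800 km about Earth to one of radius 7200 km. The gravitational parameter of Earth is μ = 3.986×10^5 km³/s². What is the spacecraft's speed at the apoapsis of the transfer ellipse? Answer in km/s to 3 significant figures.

v = 1.88 km/s

Semi-major axis of the transfer orbit: a_t = (36800 + 7200)/2 = 22000 km.
At apoapsis, r = 36800 km.
Vis-viva: v = √[μ(2/r − 1/a_t)] = √[3.986×10^5 × (2/36800 − 1/22000)] = 1.883 km/s.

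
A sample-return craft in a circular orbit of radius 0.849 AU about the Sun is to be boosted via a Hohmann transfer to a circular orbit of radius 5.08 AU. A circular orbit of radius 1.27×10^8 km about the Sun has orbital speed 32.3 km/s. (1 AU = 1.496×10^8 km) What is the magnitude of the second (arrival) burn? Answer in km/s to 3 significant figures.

Δv₂ = 6.14 km/s

From the circular-orbit relation v² = μ/r at r = 1.27×10^8 km: μ = v²r = (32.3)² × 1.27×10^8 = 1.32498×10^11 km³/s².
In km: r₁ = 0.849 × 1.496×10^8 = 1.270104×10^8 km; r₂ = 5.08 × 1.496×10^8 = 7.59968×10^8 km.
The Hohmann ellipse has a_t = (r₁ + r₂)/2 = 4.434892×10^8 km.
On the circular orbit at r = 7.59968×10^8 km, v_c = √(μ/r) = 13.204 km/s.
Vis-viva on the transfer ellipse at r = 7.59968×10^8 km gives v_t = √[μ(2/r − 1/a_t)] = 7.0662 km/s.
Δv₂ = |v_t − v_c| = |7.0662 − 13.204| = 6.138 km/s.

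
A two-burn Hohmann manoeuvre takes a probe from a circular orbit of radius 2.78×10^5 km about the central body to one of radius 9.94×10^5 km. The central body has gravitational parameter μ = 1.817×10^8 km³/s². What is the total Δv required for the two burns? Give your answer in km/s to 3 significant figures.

The Hohmann ellipse has a_t = (r₁ + r₂)/2 = 6.360×10^5 km.
At r₁ the circular-orbit speed is v₁ = √(μ/r₁) = 25.566 km/s.
Transfer-orbit speed at r₁ (vis-viva equation): v_p = √[μ(2/r₁ − 1/a_t)] = 31.961 km/s.
First burn Δv₁ = |v_p − v₁| = 6.395 km/s.
At r₂, v₂ = √(μ/r₂) = 13.52 km/s.
Transfer-orbit speed at r₂: v_a = √[μ(2/r₂ − 1/a_t)] = 8.939 km/s.
Second burn Δv₂ = |v₂ − v_a| = 4.581 km/s.
Total Δv = Δv₁ + Δv₂ = 10.98 km/s.

Δv = 11.0 km/s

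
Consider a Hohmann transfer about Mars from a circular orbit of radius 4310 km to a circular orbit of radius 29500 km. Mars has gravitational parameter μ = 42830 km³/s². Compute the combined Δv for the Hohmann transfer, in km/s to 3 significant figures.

Δv = 1.61 km/s

The Hohmann ellipse has a_t = (r₁ + r₂)/2 = 16905 km.
Circular speed at r₁: v₁ = √(μ/r₁) = √(42830/4310) = 3.1524 km/s.
On the transfer ellipse at r₁, vis-viva equation gives v_p = √[μ(2/r₁ − 1/a_t)] = 4.1643 km/s.
First burn Δv₁ = |v_p − v₁| = 1.0119 km/s.
Circular speed at r₂: v₂ = √(μ/r₂) = 1.204933 km/s.
Transfer-orbit speed at r₂: v_a = √[μ(2/r₂ − 1/a_t)] = 0.6084068 km/s.
Second burn Δv₂ = |v₂ − v_a| = 0.59653 km/s.
Total Δv = Δv₁ + Δv₂ = 1.608 km/s.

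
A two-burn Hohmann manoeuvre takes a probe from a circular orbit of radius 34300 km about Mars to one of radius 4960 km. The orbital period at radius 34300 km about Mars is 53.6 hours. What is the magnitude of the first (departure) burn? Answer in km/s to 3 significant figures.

From Kepler's third law T² = 4π²r³/μ at r = 34300 km, T = 53.6 hours = 53.6 × 3600 s = 1.9296×10^5 s: μ = 4π²r³/T² = 42786.6 km³/s².
Transfer-ellipse semi-major axis a_t = (r₁ + r₂)/2 = (34300 + 4960)/2 = 19630 km.
On the circular orbit at r = 34300 km, v_c = √(μ/r) = 1.1169 km/s.
Vis-viva on the transfer ellipse at r = 34300 km gives v_t = √[μ(2/r − 1/a_t)] = 0.56142 km/s.
Δv₁ = |v_t − v_c| = |0.56142 − 1.1169| = 0.5555 km/s.

Δv₁ = 0.555 km/s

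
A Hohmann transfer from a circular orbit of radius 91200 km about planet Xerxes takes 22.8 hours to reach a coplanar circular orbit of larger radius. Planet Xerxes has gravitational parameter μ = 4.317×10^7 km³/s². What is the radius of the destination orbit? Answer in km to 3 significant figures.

r₂ = 5.27×10^5 km

Transfer time t = 22.8 hours = 82080 s, and t = π√(a_t³/μ).
So a_t = (μ t²/π²)^(1/3) = (4.317×10^7 × (82080)² / π²)^(1/3) = 3.0888×10^5 km.
Since a_t = (r₁ + r₂)/2, r₂ = 2a_t − r₁ = 2×3.0888×10^5 − 91200 = 5.2656×10^5 km.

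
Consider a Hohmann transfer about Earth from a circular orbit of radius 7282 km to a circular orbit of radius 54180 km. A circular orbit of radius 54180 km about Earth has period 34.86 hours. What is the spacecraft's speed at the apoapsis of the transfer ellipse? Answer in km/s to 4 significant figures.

v = 1.320 km/s

From Kepler's third law T² = 4π²r³/μ at r = 54180 km, T = 34.86 hours = 34.86 × 3600 s = 1.25496×10^5 s: μ = 4π²r³/T² = 3.98673×10^5 km³/s².
The Hohmann ellipse has a_t = (r₁ + r₂)/2 = 30731 km.
The apoapsis of the transfer ellipse is at r = 54180 km.
From the vis-viva equation, v = √[μ(2/r − 1/a_t)] = 1.320 km/s.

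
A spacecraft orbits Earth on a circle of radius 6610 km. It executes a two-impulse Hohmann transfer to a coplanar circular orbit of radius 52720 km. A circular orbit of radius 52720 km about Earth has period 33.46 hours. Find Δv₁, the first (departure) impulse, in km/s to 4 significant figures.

From Kepler's third law T² = 4π²r³/μ at r = 52720 km, T = 33.46 hours = 33.46 × 3600 s = 1.20456×10^5 s: μ = 4π²r³/T² = 3.98684×10^5 km³/s².
The Hohmann ellipse has a_t = (r₁ + r₂)/2 = 29665 km.
On the circular orbit at r = 6610 km, v_c = √(μ/r) = 7.7663 km/s.
Transfer-orbit speed at the same r (vis-viva, a = a_t): v_t = √[μ(2/r − 1/a_t)] = 10.353 km/s.
Δv₁ = |v_t − v_c| = |10.353 − 7.7663| = 2.587 km/s.

Δv₁ = 2.587 km/s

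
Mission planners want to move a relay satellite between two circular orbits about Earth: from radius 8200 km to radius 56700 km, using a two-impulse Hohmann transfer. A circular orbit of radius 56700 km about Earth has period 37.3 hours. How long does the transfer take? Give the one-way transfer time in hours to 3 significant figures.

From Kepler's third law T² = 4π²r³/μ at r = 56700 km, T = 37.3 hours = 37.3 × 3600 s = 1.3428×10^5 s: μ = 4π²r³/T² = 3.99104×10^5 km³/s².
Transfer-ellipse semi-major axis a_t = (r₁ + r₂)/2 = (8200 + 56700)/2 = 32450 km.
By Kepler's third law the transfer-orbit period is T = 2π√(a_t³/μ), so t = T/2 = 29069 s.
Converting: 29069 s ÷ 3600 s/hour = 8.07 hours.

t = 8.07 hours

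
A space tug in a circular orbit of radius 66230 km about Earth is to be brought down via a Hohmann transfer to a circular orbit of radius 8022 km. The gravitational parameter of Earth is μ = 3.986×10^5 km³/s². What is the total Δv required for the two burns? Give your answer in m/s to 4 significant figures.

Δv = 3679 m/s

Semi-major axis of the transfer orbit: a_t = (66230 + 8022)/2 = 37126 km.
At r₁ the circular-orbit speed is v₁ = √(μ/r₁) = 2.453 km/s.
On the transfer ellipse at r₁, v² = μ(2/r − 1/a) gives v_a = √[μ(2/r₁ − 1/a_t)] = 1.140 km/s.
First burn Δv₁ = |v_a − v₁| = 1.313 km/s.
Circular speed at r₂: v₂ = √(μ/r₂) = 7.049 km/s.
Transfer-orbit speed at r₂: v_p = √[μ(2/r₂ − 1/a_t)] = 9.415 km/s.
Second burn Δv₂ = |v₂ − v_p| = 2.366 km/s.
Δv = Δv₁ + Δv₂ = 1.313 + 2.366 = 3.679 km/s.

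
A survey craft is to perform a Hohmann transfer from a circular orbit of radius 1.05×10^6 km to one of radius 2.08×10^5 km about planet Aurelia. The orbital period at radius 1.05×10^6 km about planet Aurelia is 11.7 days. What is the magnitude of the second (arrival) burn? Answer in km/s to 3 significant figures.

Δv₂ = 4.28 km/s

From Kepler's third law T² = 4π²r³/μ at r = 1.05×10^6 km, T = 11.7 days = 11.7 × 86400 s = 1.01088×10^6 s: μ = 4π²r³/T² = 4.47227×10^7 km³/s².
The Hohmann ellipse has a_t = (r₁ + r₂)/2 = 6.290×10^5 km.
On the circular orbit at r = 2.080×10^5 km, v_c = √(μ/r) = 14.663 km/s.
Transfer-orbit speed at the same r (vis-viva, a = a_t): v_t = √[μ(2/r − 1/a_t)] = 18.945 km/s.
Δv₂ = |v_t − v_c| = |18.945 − 14.663| = 4.282 km/s.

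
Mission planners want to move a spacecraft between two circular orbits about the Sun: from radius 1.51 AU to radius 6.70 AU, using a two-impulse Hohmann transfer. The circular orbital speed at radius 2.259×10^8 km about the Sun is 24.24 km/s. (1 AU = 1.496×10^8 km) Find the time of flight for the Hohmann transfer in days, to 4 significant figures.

t = 1519 days

From the circular-orbit relation v² = μ/r at r = 2.259×10^8 km: μ = v²r = (24.24)² × 2.259×10^8 = 1.32734×10^11 km³/s².
In km: r₁ = 1.51 × 1.496×10^8 = 2.25896×10^8 km; r₂ = 6.70 × 1.496×10^8 = 1.00232×10^9 km.
The Hohmann ellipse has a_t = (r₁ + r₂)/2 = 6.14108×10^8 km.
Transfer time t = π√(a_t³/μ) = π√((6.14108×10^8)³ / 1.32734×10^11) = 1.312×10^8 s.
Converting: 1.312×10^8 s ÷ 86400 s/day = 1519 days.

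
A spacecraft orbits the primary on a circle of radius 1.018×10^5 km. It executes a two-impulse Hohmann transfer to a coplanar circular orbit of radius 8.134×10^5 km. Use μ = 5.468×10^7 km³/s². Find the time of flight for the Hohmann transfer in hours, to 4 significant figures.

t = 36.53 hours

Semi-major axis of the transfer orbit: a_t = (1.018×10^5 + 8.134×10^5)/2 = 4.576×10^5 km.
Transfer time t = π√(a_t³/μ) = π√((4.576×10^5)³ / 5.468×10^7) = 1.315×10^5 s.
Converting: 1.315×10^5 s ÷ 3600 s/hour = 36.53 hours.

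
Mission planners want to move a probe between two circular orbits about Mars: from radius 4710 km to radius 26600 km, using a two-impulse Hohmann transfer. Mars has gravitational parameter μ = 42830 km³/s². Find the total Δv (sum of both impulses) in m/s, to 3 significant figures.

The Hohmann ellipse has a_t = (r₁ + r₂)/2 = 15655 km.
At r₁ the circular-orbit speed is v₁ = √(μ/r₁) = 3.01553 km/s.
On the transfer ellipse at r₁, vis-viva gives v_p = √[μ(2/r₁ − 1/a_t)] = 3.93077 km/s.
First burn Δv₁ = |v_p − v₁| = 0.9152 km/s.
At r₂, v₂ = √(μ/r₂) = 1.2689 km/s.
Transfer-orbit speed at r₂: v_a = √[μ(2/r₂ − 1/a_t)] = 0.69601 km/s.
Second burn Δv₂ = |v₂ − v_a| = 0.5729 km/s.
Total Δv = Δv₁ + Δv₂ = 1.488 km/s.

Δv = 1490 m/s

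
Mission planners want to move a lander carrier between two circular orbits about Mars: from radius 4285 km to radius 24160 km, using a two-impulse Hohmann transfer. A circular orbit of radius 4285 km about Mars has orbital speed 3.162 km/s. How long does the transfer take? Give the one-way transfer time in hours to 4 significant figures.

From the circular-orbit relation v² = μ/r at r = 4285 km: μ = v²r = (3.162)² × 4285 = 42842.5 km³/s².
Semi-major axis of the transfer orbit: a_t = (4285 + 24160)/2 = 14222.5 km.
Transfer time t = π√(a_t³/μ) = π√((14222.5)³ / 42842.5) = 25744 s.
Converting: 25744 s ÷ 3600 s/hour = 7.151 hours.

t = 7.151 hours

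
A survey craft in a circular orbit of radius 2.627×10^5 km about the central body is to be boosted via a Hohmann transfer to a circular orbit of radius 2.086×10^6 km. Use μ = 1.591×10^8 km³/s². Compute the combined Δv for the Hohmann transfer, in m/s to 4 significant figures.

Transfer-ellipse semi-major axis a_t = (r₁ + r₂)/2 = (2.627×10^5 + 2.086×10^6)/2 = 1.17435×10^6 km.
At r₁ the circular-orbit speed is v₁ = √(μ/r₁) = 24.61 km/s.
On the transfer ellipse at r₁, vis-viva gives v_p = √[μ(2/r₁ − 1/a_t)] = 32.80 km/s.
First burn Δv₁ = |v_p − v₁| = 8.190 km/s.
At r₂, v₂ = √(μ/r₂) = 8.7333 km/s.
Transfer-orbit speed at r₂: v_a = √[μ(2/r₂ − 1/a_t)] = 4.1306 km/s.
Second burn Δv₂ = |v₂ − v_a| = 4.603 km/s.
Total Δv = Δv₁ + Δv₂ = 12.79 km/s.

Δv = 12790 m/s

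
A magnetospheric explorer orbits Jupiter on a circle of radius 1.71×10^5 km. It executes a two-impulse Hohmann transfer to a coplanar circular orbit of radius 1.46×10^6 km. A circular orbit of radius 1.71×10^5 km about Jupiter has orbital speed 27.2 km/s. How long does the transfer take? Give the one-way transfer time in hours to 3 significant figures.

From the circular-orbit relation v² = μ/r at r = 1.71×10^5 km: μ = v²r = (27.2)² × 1.71×10^5 = 1.26513×10^8 km³/s².
Semi-major axis of the transfer orbit: a_t = (1.710×10^5 + 1.460×10^6)/2 = 8.155×10^5 km.
Transfer time t = π√(a_t³/μ) = π√((8.155×10^5)³ / 1.26513×10^8) = 2.057×10^5 s.
Converting: 2.057×10^5 s ÷ 3600 s/hour = 57.1 hours.

t = 57.1 hours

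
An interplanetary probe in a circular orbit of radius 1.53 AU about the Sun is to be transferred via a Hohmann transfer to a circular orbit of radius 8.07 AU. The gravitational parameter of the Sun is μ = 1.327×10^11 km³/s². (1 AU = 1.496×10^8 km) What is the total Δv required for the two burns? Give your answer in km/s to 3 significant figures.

In km: r₁ = 1.53 × 1.496×10^8 = 2.28888×10^8 km; r₂ = 8.07 × 1.496×10^8 = 1.207272×10^9 km.
The Hohmann ellipse has a_t = (r₁ + r₂)/2 = 7.1808×10^8 km.
At r₁ the circular-orbit speed is v₁ = √(μ/r₁) = 24.0782 km/s.
Transfer-orbit speed at r₁ (vis-viva): v_p = √[μ(2/r₁ − 1/a_t)] = 31.2205 km/s.
First burn Δv₁ = |v_p − v₁| = 7.142 km/s.
Circular speed at r₂: v₂ = √(μ/r₂) = 10.484 km/s.
Transfer-orbit speed at r₂: v_a = √[μ(2/r₂ − 1/a_t)] = 5.9191 km/s.
Second burn Δv₂ = |v₂ − v_a| = 4.565 km/s.
Δv = Δv₁ + Δv₂ = 7.142 + 4.565 = 11.71 km/s.

Δv = 11.7 km/s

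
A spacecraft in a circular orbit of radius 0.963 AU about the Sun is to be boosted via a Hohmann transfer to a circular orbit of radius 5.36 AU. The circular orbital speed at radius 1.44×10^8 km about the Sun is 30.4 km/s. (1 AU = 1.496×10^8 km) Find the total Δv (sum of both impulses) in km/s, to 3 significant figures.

Δv = 15.0 km/s

From the circular-orbit relation v² = μ/r at r = 1.44×10^8 km: μ = v²r = (30.4)² × 1.44×10^8 = 1.33079×10^11 km³/s².
In km: r₁ = 0.963 × 1.496×10^8 = 1.440648×10^8 km; r₂ = 5.36 × 1.496×10^8 = 8.01856×10^8 km.
Semi-major axis of the transfer orbit: a_t = (1.440648×10^8 + 8.01856×10^8)/2 = 4.729604×10^8 km.
Circular speed at r₁: v₁ = √(μ/r₁) = √(1.33079×10^11/1.440648×10^8) = 30.393 km/s.
On the transfer ellipse at r₁, vis-viva equation gives v_p = √[μ(2/r₁ − 1/a_t)] = 39.574 km/s.
First burn Δv₁ = |v_p − v₁| = 9.181 km/s.
Circular speed at r₂: v₂ = √(μ/r₂) = 12.883 km/s.
Transfer-orbit speed at r₂: v_a = √[μ(2/r₂ − 1/a_t)] = 7.1101 km/s.
Second burn Δv₂ = |v₂ − v_a| = 5.773 km/s.
Total Δv = Δv₁ + Δv₂ = 14.95 km/s.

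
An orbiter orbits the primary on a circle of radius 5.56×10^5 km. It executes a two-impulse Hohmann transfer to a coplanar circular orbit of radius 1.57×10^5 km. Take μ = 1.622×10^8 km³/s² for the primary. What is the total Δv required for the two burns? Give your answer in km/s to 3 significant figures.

Δv = 13.7 km/s

Transfer-ellipse semi-major axis a_t = (r₁ + r₂)/2 = (5.560×10^5 + 1.570×10^5)/2 = 3.565×10^5 km.
Circular speed at r₁: v₁ = √(μ/r₁) = √(1.622×10^8/5.560×10^5) = 17.080 km/s.
On the transfer ellipse at r₁, vis-viva gives v_a = √[μ(2/r₁ − 1/a_t)] = 11.335 km/s.
First burn Δv₁ = |v_a − v₁| = 5.745 km/s.
At r₂, v₂ = √(μ/r₂) = 32.1422 km/s.
Transfer-orbit speed at r₂: v_p = √[μ(2/r₂ − 1/a_t)] = 40.1405 km/s.
Second burn Δv₂ = |v₂ − v_p| = 7.998 km/s.
Total Δv = Δv₁ + Δv₂ = 13.74 km/s.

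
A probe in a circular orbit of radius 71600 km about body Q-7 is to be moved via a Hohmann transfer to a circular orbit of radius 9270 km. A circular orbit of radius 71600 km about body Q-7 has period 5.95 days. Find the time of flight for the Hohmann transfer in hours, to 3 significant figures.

t = 30.3 hours

From Kepler's third law T² = 4π²r³/μ at r = 71600 km, T = 5.95 days = 5.95 × 86400 s = 5.1408×10^5 s: μ = 4π²r³/T² = 54832.4 km³/s².
Transfer-ellipse semi-major axis a_t = (r₁ + r₂)/2 = (71600 + 9270)/2 = 40435 km.
By Kepler's third law the transfer-orbit period is T = 2π√(a_t³/μ), so t = T/2 = 1.091×10^5 s.
Converting: 1.091×10^5 s ÷ 3600 s/hour = 30.3 hours.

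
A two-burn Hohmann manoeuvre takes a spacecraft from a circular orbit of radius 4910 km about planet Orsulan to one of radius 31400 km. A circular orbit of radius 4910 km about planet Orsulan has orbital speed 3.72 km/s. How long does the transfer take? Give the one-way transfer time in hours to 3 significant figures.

From the circular-orbit relation v² = μ/r at r = 4910 km: μ = v²r = (3.72)² × 4910 = 67946.5 km³/s².
Semi-major axis of the transfer orbit: a_t = (4910 + 31400)/2 = 18155 km.
Half the transfer-orbit period gives t = π√(a_t³/μ) = 29480 s.
Converting: 29480 s ÷ 3600 s/hour = 8.19 hours.

t = 8.19 hours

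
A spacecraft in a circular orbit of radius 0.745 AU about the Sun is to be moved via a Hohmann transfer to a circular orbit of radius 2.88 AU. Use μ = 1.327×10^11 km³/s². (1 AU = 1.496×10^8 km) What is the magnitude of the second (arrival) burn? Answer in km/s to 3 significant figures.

In km: r₁ = 0.745 × 1.496×10^8 = 1.11452×10^8 km; r₂ = 2.88 × 1.496×10^8 = 4.30848×10^8 km.
Semi-major axis of the transfer orbit: a_t = (1.11452×10^8 + 4.30848×10^8)/2 = 2.7115×10^8 km.
Circular speed at r = 4.30848×10^8 km: v_c = √(μ/r) = 17.550 km/s.
Vis-viva on the transfer ellipse at r = 4.30848×10^8 km gives v_t = √[μ(2/r − 1/a_t)] = 11.252 km/s.
Δv₂ = |v_t − v_c| = |11.252 − 17.550| = 6.298 km/s.

Δv₂ = 6.30 km/s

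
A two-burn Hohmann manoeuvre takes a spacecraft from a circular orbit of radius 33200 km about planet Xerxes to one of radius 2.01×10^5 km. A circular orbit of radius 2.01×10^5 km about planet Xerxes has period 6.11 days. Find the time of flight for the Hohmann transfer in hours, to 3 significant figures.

t = 32.6 hours

From Kepler's third law T² = 4π²r³/μ at r = 2.01×10^5 km, T = 6.11 days = 6.11 × 86400 s = 5.27904×10^5 s: μ = 4π²r³/T² = 1.15037×10^6 km³/s².
Semi-major axis of the transfer orbit: a_t = (33200 + 2.010×10^5)/2 = 1.171×10^5 km.
By Kepler's third law the transfer-orbit period is T = 2π√(a_t³/μ), so t = T/2 = 1.174×10^5 s.
Converting: 1.174×10^5 s ÷ 3600 s/hour = 32.6 hours.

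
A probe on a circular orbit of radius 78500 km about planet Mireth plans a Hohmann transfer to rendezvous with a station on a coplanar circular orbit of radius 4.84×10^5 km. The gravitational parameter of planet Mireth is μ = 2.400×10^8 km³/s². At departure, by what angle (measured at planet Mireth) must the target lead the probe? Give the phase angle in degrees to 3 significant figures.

φ = 100°

The Hohmann ellipse has a_t = (r₁ + r₂)/2 = 2.8125×10^5 km.
Transfer time t = π√(a_t³/μ) = 30247 s.
Target angular speed ω₂ = √(μ/r₂³) = 4.6008×10^-5 rad/s.
Angle swept by the target during transfer: ω₂·t = 1.3916 rad = 79.73°.
The probe traverses 180° on the transfer ellipse, so the target must lead by 180° − 79.73° = 100°.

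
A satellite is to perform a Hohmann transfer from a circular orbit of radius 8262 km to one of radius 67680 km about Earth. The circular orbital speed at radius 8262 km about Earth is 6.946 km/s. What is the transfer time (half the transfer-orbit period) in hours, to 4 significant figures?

t = 10.23 hours

From the circular-orbit relation v² = μ/r at r = 8262 km: μ = v²r = (6.946)² × 8262 = 3.98616×10^5 km³/s².
Transfer-ellipse semi-major axis a_t = (r₁ + r₂)/2 = (8262 + 67680)/2 = 37971 km.
Half the transfer-orbit period gives t = π√(a_t³/μ) = 36820 s.
Converting: 36820 s ÷ 3600 s/hour = 10.23 hours.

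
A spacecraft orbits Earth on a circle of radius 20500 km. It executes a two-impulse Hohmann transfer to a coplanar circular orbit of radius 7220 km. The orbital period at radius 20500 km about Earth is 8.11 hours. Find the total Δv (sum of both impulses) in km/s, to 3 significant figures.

From Kepler's third law T² = 4π²r³/μ at r = 20500 km, T = 8.11 hours = 8.11 × 3600 s = 29196 s: μ = 4π²r³/T² = 3.99002×10^5 km³/s².
The Hohmann ellipse has a_t = (r₁ + r₂)/2 = 13860 km.
At r₁ the circular-orbit speed is v₁ = √(μ/r₁) = 4.412 km/s.
On the transfer ellipse at r₁, vis-viva gives v_a = √[μ(2/r₁ − 1/a_t)] = 3.184 km/s.
First burn Δv₁ = |v_a − v₁| = 1.228 km/s.
Circular speed at r₂: v₂ = √(μ/r₂) = 7.434 km/s.
Transfer-orbit speed at r₂: v_p = √[μ(2/r₂ − 1/a_t)] = 9.041 km/s.
Second burn Δv₂ = |v₂ − v_p| = 1.607 km/s.
Δv = Δv₁ + Δv₂ = 1.228 + 1.607 = 2.835 km/s.

Δv = 2.83 km/s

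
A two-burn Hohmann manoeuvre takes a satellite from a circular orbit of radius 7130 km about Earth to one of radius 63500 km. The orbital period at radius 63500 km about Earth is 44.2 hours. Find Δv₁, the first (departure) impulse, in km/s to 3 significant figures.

Δv₁ = 2.55 km/s

From Kepler's third law T² = 4π²r³/μ at r = 63500 km, T = 44.2 hours = 44.2 × 3600 s = 1.5912×10^5 s: μ = 4π²r³/T² = 3.99238×10^5 km³/s².
The Hohmann ellipse has a_t = (r₁ + r₂)/2 = 35315 km.
Circular speed at r = 7130 km: v_c = √(μ/r) = 7.4829 km/s.
Transfer-orbit speed at the same r (vis-viva, a = a_t): v_t = √[μ(2/r − 1/a_t)] = 10.034 km/s.
Δv₁ = |v_t − v_c| = |10.034 − 7.4829| = 2.551 km/s.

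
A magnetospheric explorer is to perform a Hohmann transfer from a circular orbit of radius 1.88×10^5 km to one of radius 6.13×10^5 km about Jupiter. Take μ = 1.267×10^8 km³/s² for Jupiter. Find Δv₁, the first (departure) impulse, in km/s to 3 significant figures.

Δv₁ = 6.16 km/s

Semi-major axis of the transfer orbit: a_t = (1.880×10^5 + 6.130×10^5)/2 = 4.005×10^5 km.
Circular speed at r = 1.880×10^5 km: v_c = √(μ/r) = 25.960 km/s.
Vis-viva on the transfer ellipse at r = 1.880×10^5 km gives v_t = √[μ(2/r − 1/a_t)] = 32.117 km/s.
Δv₁ = |v_t − v_c| = |32.117 − 25.960| = 6.157 km/s.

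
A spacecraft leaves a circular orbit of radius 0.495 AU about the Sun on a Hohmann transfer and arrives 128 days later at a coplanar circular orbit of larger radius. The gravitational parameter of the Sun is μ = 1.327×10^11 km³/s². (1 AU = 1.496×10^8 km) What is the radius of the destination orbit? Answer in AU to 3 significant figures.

In km: r₁ = 0.495 × 1.496×10^8 = 7.4052×10^7 km.
Transfer time t = 128 days = 1.10592×10^7 s, and t = π√(a_t³/μ).
So a_t = (μ t²/π²)^(1/3) = (1.327×10^11 × (1.10592×10^7)² / π²)^(1/3) = 1.1803×10^8 km.
Since a_t = (r₁ + r₂)/2, r₂ = 2a_t − r₁ = 2×1.1803×10^8 − 7.4052×10^7 = 1.62008×10^8 km.
In AU: r₂ = 1.62008×10^8 / 1.496×10^8 = 1.08 AU.

r₂ = 1.08 AU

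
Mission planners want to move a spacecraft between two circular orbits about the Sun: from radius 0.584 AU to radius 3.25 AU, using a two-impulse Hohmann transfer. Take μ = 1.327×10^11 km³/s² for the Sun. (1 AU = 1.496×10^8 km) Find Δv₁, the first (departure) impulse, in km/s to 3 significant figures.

Δv₁ = 11.8 km/s

In km: r₁ = 0.584 × 1.496×10^8 = 8.73664×10^7 km; r₂ = 3.25 × 1.496×10^8 = 4.862×10^8 km.
Semi-major axis of the transfer orbit: a_t = (8.73664×10^7 + 4.862×10^8)/2 = 2.867832×10^8 km.
On the circular orbit at r = 8.73664×10^7 km, v_c = √(μ/r) = 38.973 km/s.
Transfer-orbit speed at the same r (vis-viva, a = a_t): v_t = √[μ(2/r − 1/a_t)] = 50.745 km/s.
Δv₁ = |v_t − v_c| = |50.745 − 38.973| = 11.77 km/s.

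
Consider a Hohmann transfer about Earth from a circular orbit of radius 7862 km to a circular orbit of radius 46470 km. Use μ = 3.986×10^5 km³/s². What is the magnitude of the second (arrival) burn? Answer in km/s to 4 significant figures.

The Hohmann ellipse has a_t = (r₁ + r₂)/2 = 27166 km.
On the circular orbit at r = 46470 km, v_c = √(μ/r) = 2.929 km/s.
Vis-viva on the transfer ellipse at r = 46470 km gives v_t = √[μ(2/r − 1/a_t)] = 1.576 km/s.
Δv₂ = |v_t − v_c| = |1.576 − 2.929| = 1.353 km/s.

Δv₂ = 1.353 km/s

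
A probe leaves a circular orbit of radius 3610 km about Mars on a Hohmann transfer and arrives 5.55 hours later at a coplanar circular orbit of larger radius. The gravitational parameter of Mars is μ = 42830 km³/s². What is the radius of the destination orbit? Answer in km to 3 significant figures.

Transfer time t = 5.55 hours = 19980 s, and t = π√(a_t³/μ).
So a_t = (μ t²/π²)^(1/3) = (42830 × (19980)² / π²)^(1/3) = 12010 km.
Since a_t = (r₁ + r₂)/2, r₂ = 2a_t − r₁ = 2×12010 − 3610 = 20410 km.

r₂ = 20400 km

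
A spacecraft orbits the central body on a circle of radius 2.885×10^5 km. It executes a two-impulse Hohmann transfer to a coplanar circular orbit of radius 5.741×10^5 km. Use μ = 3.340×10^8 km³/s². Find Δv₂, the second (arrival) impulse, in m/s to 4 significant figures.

Δv₂ = 4393 m/s

The Hohmann ellipse has a_t = (r₁ + r₂)/2 = 4.313×10^5 km.
On the circular orbit at r = 5.741×10^5 km, v_c = √(μ/r) = 24.120 km/s.
Vis-viva on the transfer ellipse at r = 5.741×10^5 km gives v_t = √[μ(2/r − 1/a_t)] = 19.727 km/s.
Δv₂ = |v_t − v_c| = |19.727 − 24.120| = 4.393 km/s.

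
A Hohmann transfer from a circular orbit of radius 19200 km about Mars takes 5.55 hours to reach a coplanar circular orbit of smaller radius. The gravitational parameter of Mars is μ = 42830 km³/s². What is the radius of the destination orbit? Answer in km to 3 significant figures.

r₂ = 4820 km

Transfer time t = 5.55 hours = 19980 s, and t = π√(a_t³/μ).
So a_t = (μ t²/π²)^(1/3) = (42830 × (19980)² / π²)^(1/3) = 12010 km.
Since a_t = (r₁ + r₂)/2, r₂ = 2a_t − r₁ = 2×12010 − 19200 = 4820 km.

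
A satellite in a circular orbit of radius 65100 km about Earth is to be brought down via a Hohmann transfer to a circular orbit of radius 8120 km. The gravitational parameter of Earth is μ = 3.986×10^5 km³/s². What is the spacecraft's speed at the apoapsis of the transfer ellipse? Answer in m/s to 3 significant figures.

The Hohmann ellipse has a_t = (r₁ + r₂)/2 = 36610 km.
The apoapsis of the transfer ellipse is at r = 65100 km.
From the vis-viva equation, v = √[μ(2/r − 1/a_t)] = 1.165 km/s.

v = 1170 m/s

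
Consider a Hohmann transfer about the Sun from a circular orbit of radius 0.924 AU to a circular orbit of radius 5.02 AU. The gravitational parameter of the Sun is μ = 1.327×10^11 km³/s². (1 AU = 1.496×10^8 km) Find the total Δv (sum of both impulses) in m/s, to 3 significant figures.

In km: r₁ = 0.924 × 1.496×10^8 = 1.382304×10^8 km; r₂ = 5.02 × 1.496×10^8 = 7.50992×10^8 km.
Semi-major axis of the transfer orbit: a_t = (1.382304×10^8 + 7.50992×10^8)/2 = 4.446112×10^8 km.
At r₁ the circular-orbit speed is v₁ = √(μ/r₁) = 30.9837 km/s.
Transfer-orbit speed at r₁ (vis-viva equation): v_p = √[μ(2/r₁ − 1/a_t)] = 40.2681 km/s.
First burn Δv₁ = |v_p − v₁| = 9.2844 km/s.
Circular speed at r₂: v₂ = √(μ/r₂) = 13.2928 km/s.
Transfer-orbit speed at r₂: v_a = √[μ(2/r₂ − 1/a_t)] = 7.41190 km/s.
Second burn Δv₂ = |v₂ − v_a| = 5.8809 km/s.
Δv = Δv₁ + Δv₂ = 9.2844 + 5.8809 = 15.17 km/s.

Δv = 15200 m/s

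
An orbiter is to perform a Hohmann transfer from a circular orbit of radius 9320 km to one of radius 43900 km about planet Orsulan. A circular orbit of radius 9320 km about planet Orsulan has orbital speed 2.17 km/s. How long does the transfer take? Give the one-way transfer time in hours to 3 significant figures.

t = 18.1 hours

From the circular-orbit relation v² = μ/r at r = 9320 km: μ = v²r = (2.17)² × 9320 = 43886.9 km³/s².
Semi-major axis of the transfer orbit: a_t = (9320 + 43900)/2 = 26610 km.
By Kepler's third law the transfer-orbit period is T = 2π√(a_t³/μ), so t = T/2 = 65100 s.
Converting: 65100 s ÷ 3600 s/hour = 18.1 hours.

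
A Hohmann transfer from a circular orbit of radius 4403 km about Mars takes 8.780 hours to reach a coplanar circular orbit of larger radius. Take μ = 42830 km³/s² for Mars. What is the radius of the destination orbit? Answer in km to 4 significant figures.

r₂ = 28210 km

Transfer time t = 8.780 hours = 31608 s, and t = π√(a_t³/μ).
So a_t = (μ t²/π²)^(1/3) = (42830 × (31608)² / π²)^(1/3) = 16306 km.
Since a_t = (r₁ + r₂)/2, r₂ = 2a_t − r₁ = 2×16306 − 4403 = 28209 km.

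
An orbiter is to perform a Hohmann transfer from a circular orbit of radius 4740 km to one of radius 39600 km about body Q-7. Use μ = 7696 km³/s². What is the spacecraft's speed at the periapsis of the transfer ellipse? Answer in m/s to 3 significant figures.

Transfer-ellipse semi-major axis a_t = (r₁ + r₂)/2 = (4740 + 39600)/2 = 22170 km.
The periapsis of the transfer ellipse is at r = 4740 km.
Applying v² = μ(2/r − 1/a_t): v = 1.703 km/s.

v = 1700 m/s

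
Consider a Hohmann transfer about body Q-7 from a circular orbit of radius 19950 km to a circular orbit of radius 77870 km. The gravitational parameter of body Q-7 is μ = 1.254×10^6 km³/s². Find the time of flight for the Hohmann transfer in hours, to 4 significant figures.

t = 8.429 hours

Semi-major axis of the transfer orbit: a_t = (19950 + 77870)/2 = 48910 km.
By Kepler's third law the transfer-orbit period is T = 2π√(a_t³/μ), so t = T/2 = 30346 s.
Converting: 30346 s ÷ 3600 s/hour = 8.429 hours.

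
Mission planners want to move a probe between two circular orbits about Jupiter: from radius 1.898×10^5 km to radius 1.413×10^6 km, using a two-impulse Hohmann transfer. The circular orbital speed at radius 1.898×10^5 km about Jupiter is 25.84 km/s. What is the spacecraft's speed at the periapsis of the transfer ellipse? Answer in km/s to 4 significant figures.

From the circular-orbit relation v² = μ/r at r = 1.898×10^5 km: μ = v²r = (25.84)² × 1.898×10^5 = 1.26731×10^8 km³/s².
Semi-major axis of the transfer orbit: a_t = (1.898×10^5 + 1.413×10^6)/2 = 8.014×10^5 km.
At periapsis, r = 1.898×10^5 km.
From the vis-viva equation, v = √[μ(2/r − 1/a_t)] = 34.31 km/s.

v = 34.31 km/s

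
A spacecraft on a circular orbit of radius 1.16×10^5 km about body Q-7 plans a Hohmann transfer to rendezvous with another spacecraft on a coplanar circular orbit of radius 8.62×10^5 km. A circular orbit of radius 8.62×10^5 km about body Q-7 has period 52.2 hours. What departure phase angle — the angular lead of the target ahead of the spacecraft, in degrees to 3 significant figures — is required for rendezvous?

φ = 103°

From Kepler's third law T² = 4π²r³/μ at r = 8.62×10^5 km, T = 52.2 hours = 52.2 × 3600 s = 1.8792×10^5 s: μ = 4π²r³/T² = 7.16037×10^8 km³/s².
Transfer-ellipse semi-major axis a_t = (r₁ + r₂)/2 = (1.160×10^5 + 8.620×10^5)/2 = 4.890×10^5 km.
Transfer time t = π√(a_t³/μ) = 40146 s.
The target's mean motion on its circular orbit is ω₂ = √(μ/r₂³) = 3.3435×10^-5 rad/s.
Angle swept by the target during transfer: ω₂·t = 1.3423 rad = 76.91°.
Arrival is 180° from departure on the ellipse, so φ = 180° − 76.91° = 103°.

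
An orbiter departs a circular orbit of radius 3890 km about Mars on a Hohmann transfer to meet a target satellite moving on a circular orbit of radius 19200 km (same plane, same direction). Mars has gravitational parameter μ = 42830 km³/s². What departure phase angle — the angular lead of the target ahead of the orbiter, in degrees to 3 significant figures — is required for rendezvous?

φ = 96.1°

The Hohmann ellipse has a_t = (r₁ + r₂)/2 = 11545 km.
The half-period of the transfer ellipse is t = π√(a_t³/μ) = 18830 s.
The target's mean motion on its circular orbit is ω₂ = √(μ/r₂³) = 7.779×10^-5 rad/s.
Angle swept by the target during transfer: ω₂·t = 1.4648 rad = 83.93°.
Arrival is 180° from departure on the ellipse, so φ = 180° − 83.93° = 96.1°.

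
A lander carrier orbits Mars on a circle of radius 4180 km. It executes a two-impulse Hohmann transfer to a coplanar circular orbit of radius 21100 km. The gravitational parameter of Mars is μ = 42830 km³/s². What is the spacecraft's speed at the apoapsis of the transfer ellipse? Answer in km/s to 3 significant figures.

The Hohmann ellipse has a_t = (r₁ + r₂)/2 = 12640 km.
At apoapsis, r = 21100 km.
From the vis-viva equation, v = √[μ(2/r − 1/a_t)] = 0.8193 km/s.

v = 0.819 km/s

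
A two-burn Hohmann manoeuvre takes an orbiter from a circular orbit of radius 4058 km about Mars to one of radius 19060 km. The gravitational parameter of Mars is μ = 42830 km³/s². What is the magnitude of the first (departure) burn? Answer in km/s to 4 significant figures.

Δv₁ = 0.9230 km/s

Transfer-ellipse semi-major axis a_t = (r₁ + r₂)/2 = (4058 + 19060)/2 = 11559 km.
On the circular orbit at r = 4058 km, v_c = √(μ/r) = 3.249 km/s.
Vis-viva on the transfer ellipse at r = 4058 km gives v_t = √[μ(2/r − 1/a_t)] = 4.172 km/s.
Δv₁ = |v_t − v_c| = |4.172 − 3.249| = 0.9230 km/s.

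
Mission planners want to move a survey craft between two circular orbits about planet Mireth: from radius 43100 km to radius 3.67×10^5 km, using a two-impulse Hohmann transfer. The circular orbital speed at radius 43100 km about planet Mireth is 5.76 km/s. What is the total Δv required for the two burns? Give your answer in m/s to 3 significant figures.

From the circular-orbit relation v² = μ/r at r = 43100 km: μ = v²r = (5.76)² × 43100 = 1.42995×10^6 km³/s².
The Hohmann ellipse has a_t = (r₁ + r₂)/2 = 2.0505×10^5 km.
At r₁ the circular-orbit speed is v₁ = √(μ/r₁) = 5.760 km/s.
Transfer-orbit speed at r₁ (vis-viva): v_p = √[μ(2/r₁ − 1/a_t)] = 7.706 km/s.
First burn Δv₁ = |v_p − v₁| = 1.946 km/s.
Circular speed at r₂: v₂ = √(μ/r₂) = 1.974 km/s.
Transfer-orbit speed at r₂: v_a = √[μ(2/r₂ − 1/a_t)] = 0.9050 km/s.
Second burn Δv₂ = |v₂ − v_a| = 1.069 km/s.
Total Δv = Δv₁ + Δv₂ = 3.015 km/s.

Δv = 3010 m/s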